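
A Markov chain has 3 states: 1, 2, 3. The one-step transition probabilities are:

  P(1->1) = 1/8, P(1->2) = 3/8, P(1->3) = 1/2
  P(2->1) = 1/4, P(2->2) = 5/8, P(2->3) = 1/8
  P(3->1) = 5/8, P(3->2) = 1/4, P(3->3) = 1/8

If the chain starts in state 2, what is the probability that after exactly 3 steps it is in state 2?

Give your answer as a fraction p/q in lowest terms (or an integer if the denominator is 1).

Answer: 61/128

Derivation:
Computing P^3 by repeated multiplication:
P^1 =
  1: [1/8, 3/8, 1/2]
  2: [1/4, 5/8, 1/8]
  3: [5/8, 1/4, 1/8]
P^2 =
  1: [27/64, 13/32, 11/64]
  2: [17/64, 33/64, 7/32]
  3: [7/32, 27/64, 23/64]
P^3 =
  1: [67/256, 233/512, 145/512]
  2: [153/512, 61/128, 115/512]
  3: [183/512, 223/512, 53/256]

(P^3)[2 -> 2] = 61/128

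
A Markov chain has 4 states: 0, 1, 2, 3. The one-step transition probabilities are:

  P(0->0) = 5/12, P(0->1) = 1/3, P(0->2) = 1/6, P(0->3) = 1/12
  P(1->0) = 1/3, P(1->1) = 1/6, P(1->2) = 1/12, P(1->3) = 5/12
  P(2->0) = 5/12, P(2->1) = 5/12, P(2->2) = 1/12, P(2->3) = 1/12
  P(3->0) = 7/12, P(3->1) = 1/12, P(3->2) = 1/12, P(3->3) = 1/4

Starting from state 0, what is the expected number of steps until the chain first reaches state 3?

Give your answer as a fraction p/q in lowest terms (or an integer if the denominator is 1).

Let h_i = expected steps to first reach 3 from state i.
Boundary: h_3 = 0.
First-step equations for the other states:
  h_0 = 1 + 5/12*h_0 + 1/3*h_1 + 1/6*h_2 + 1/12*h_3
  h_1 = 1 + 1/3*h_0 + 1/6*h_1 + 1/12*h_2 + 5/12*h_3
  h_2 = 1 + 5/12*h_0 + 5/12*h_1 + 1/12*h_2 + 1/12*h_3

Substituting h_3 = 0 and rearranging gives the linear system (I - Q) h = 1:
  [7/12, -1/3, -1/6] . (h_0, h_1, h_2) = 1
  [-1/3, 5/6, -1/12] . (h_0, h_1, h_2) = 1
  [-5/12, -5/12, 11/12] . (h_0, h_1, h_2) = 1

Solving yields:
  h_0 = 732/133
  h_1 = 524/133
  h_2 = 716/133

Starting state is 0, so the expected hitting time is h_0 = 732/133.

Answer: 732/133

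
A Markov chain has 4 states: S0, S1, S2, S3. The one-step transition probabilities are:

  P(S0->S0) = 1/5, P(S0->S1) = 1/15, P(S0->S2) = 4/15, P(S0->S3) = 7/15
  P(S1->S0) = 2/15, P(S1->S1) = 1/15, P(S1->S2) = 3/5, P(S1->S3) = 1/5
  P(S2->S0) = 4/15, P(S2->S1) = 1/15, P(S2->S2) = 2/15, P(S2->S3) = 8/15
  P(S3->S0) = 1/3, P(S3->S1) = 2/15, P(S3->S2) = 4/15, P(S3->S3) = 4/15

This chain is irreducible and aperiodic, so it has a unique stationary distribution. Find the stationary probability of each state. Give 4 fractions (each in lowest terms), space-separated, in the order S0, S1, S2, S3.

The stationary distribution satisfies pi = pi * P, i.e.:
  pi_S0 = 1/5*pi_S0 + 2/15*pi_S1 + 4/15*pi_S2 + 1/3*pi_S3
  pi_S1 = 1/15*pi_S0 + 1/15*pi_S1 + 1/15*pi_S2 + 2/15*pi_S3
  pi_S2 = 4/15*pi_S0 + 3/5*pi_S1 + 2/15*pi_S2 + 4/15*pi_S3
  pi_S3 = 7/15*pi_S0 + 1/5*pi_S1 + 8/15*pi_S2 + 4/15*pi_S3
with normalization: pi_S0 + pi_S1 + pi_S2 + pi_S3 = 1.

Using the first 3 balance equations plus normalization, the linear system A*pi = b is:
  [-4/5, 2/15, 4/15, 1/3] . pi = 0
  [1/15, -14/15, 1/15, 2/15] . pi = 0
  [4/15, 3/5, -13/15, 4/15] . pi = 0
  [1, 1, 1, 1] . pi = 1

Solving yields:
  pi_S0 = 37/141
  pi_S1 = 13/141
  pi_S2 = 37/141
  pi_S3 = 18/47

Verification (pi * P):
  37/141*1/5 + 13/141*2/15 + 37/141*4/15 + 18/47*1/3 = 37/141 = pi_S0  (ok)
  37/141*1/15 + 13/141*1/15 + 37/141*1/15 + 18/47*2/15 = 13/141 = pi_S1  (ok)
  37/141*4/15 + 13/141*3/5 + 37/141*2/15 + 18/47*4/15 = 37/141 = pi_S2  (ok)
  37/141*7/15 + 13/141*1/5 + 37/141*8/15 + 18/47*4/15 = 18/47 = pi_S3  (ok)

Answer: 37/141 13/141 37/141 18/47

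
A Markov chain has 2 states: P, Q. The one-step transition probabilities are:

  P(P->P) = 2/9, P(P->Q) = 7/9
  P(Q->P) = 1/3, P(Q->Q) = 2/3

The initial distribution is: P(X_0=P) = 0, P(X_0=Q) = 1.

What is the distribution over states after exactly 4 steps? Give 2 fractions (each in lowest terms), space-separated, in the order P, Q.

Answer: 656/2187 1531/2187

Derivation:
Propagating the distribution step by step (d_{t+1} = d_t * P):
d_0 = (P=0, Q=1)
  d_1[P] = 0*2/9 + 1*1/3 = 1/3
  d_1[Q] = 0*7/9 + 1*2/3 = 2/3
d_1 = (P=1/3, Q=2/3)
  d_2[P] = 1/3*2/9 + 2/3*1/3 = 8/27
  d_2[Q] = 1/3*7/9 + 2/3*2/3 = 19/27
d_2 = (P=8/27, Q=19/27)
  d_3[P] = 8/27*2/9 + 19/27*1/3 = 73/243
  d_3[Q] = 8/27*7/9 + 19/27*2/3 = 170/243
d_3 = (P=73/243, Q=170/243)
  d_4[P] = 73/243*2/9 + 170/243*1/3 = 656/2187
  d_4[Q] = 73/243*7/9 + 170/243*2/3 = 1531/2187
d_4 = (P=656/2187, Q=1531/2187)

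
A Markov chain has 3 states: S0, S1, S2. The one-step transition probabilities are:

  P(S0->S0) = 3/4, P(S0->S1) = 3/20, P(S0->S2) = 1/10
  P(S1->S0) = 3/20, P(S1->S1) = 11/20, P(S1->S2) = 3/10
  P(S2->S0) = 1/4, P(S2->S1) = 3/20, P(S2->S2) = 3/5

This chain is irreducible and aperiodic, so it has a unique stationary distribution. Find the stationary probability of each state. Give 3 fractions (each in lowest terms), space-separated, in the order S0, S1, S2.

The stationary distribution satisfies pi = pi * P, i.e.:
  pi_S0 = 3/4*pi_S0 + 3/20*pi_S1 + 1/4*pi_S2
  pi_S1 = 3/20*pi_S0 + 11/20*pi_S1 + 3/20*pi_S2
  pi_S2 = 1/10*pi_S0 + 3/10*pi_S1 + 3/5*pi_S2
with normalization: pi_S0 + pi_S1 + pi_S2 = 1.

Using the first 2 balance equations plus normalization, the linear system A*pi = b is:
  [-1/4, 3/20, 1/4] . pi = 0
  [3/20, -9/20, 3/20] . pi = 0
  [1, 1, 1] . pi = 1

Solving yields:
  pi_S0 = 9/20
  pi_S1 = 1/4
  pi_S2 = 3/10

Verification (pi * P):
  9/20*3/4 + 1/4*3/20 + 3/10*1/4 = 9/20 = pi_S0  (ok)
  9/20*3/20 + 1/4*11/20 + 3/10*3/20 = 1/4 = pi_S1  (ok)
  9/20*1/10 + 1/4*3/10 + 3/10*3/5 = 3/10 = pi_S2  (ok)

Answer: 9/20 1/4 3/10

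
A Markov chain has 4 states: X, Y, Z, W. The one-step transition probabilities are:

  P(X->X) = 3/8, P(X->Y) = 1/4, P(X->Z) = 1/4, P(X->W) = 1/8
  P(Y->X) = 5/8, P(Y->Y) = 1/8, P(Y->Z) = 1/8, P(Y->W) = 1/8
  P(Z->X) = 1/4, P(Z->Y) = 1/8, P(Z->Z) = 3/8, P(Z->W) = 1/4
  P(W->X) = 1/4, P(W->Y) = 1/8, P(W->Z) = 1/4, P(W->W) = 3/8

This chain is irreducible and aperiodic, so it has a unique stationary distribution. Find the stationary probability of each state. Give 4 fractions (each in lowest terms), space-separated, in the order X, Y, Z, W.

The stationary distribution satisfies pi = pi * P, i.e.:
  pi_X = 3/8*pi_X + 5/8*pi_Y + 1/4*pi_Z + 1/4*pi_W
  pi_Y = 1/4*pi_X + 1/8*pi_Y + 1/8*pi_Z + 1/8*pi_W
  pi_Z = 1/4*pi_X + 1/8*pi_Y + 3/8*pi_Z + 1/4*pi_W
  pi_W = 1/8*pi_X + 1/8*pi_Y + 1/4*pi_Z + 3/8*pi_W
with normalization: pi_X + pi_Y + pi_Z + pi_W = 1.

Using the first 3 balance equations plus normalization, the linear system A*pi = b is:
  [-5/8, 5/8, 1/4, 1/4] . pi = 0
  [1/4, -7/8, 1/8, 1/8] . pi = 0
  [1/4, 1/8, -5/8, 1/4] . pi = 0
  [1, 1, 1, 1] . pi = 1

Solving yields:
  pi_X = 19/53
  pi_Y = 9/53
  pi_Z = 97/371
  pi_W = 78/371

Verification (pi * P):
  19/53*3/8 + 9/53*5/8 + 97/371*1/4 + 78/371*1/4 = 19/53 = pi_X  (ok)
  19/53*1/4 + 9/53*1/8 + 97/371*1/8 + 78/371*1/8 = 9/53 = pi_Y  (ok)
  19/53*1/4 + 9/53*1/8 + 97/371*3/8 + 78/371*1/4 = 97/371 = pi_Z  (ok)
  19/53*1/8 + 9/53*1/8 + 97/371*1/4 + 78/371*3/8 = 78/371 = pi_W  (ok)

Answer: 19/53 9/53 97/371 78/371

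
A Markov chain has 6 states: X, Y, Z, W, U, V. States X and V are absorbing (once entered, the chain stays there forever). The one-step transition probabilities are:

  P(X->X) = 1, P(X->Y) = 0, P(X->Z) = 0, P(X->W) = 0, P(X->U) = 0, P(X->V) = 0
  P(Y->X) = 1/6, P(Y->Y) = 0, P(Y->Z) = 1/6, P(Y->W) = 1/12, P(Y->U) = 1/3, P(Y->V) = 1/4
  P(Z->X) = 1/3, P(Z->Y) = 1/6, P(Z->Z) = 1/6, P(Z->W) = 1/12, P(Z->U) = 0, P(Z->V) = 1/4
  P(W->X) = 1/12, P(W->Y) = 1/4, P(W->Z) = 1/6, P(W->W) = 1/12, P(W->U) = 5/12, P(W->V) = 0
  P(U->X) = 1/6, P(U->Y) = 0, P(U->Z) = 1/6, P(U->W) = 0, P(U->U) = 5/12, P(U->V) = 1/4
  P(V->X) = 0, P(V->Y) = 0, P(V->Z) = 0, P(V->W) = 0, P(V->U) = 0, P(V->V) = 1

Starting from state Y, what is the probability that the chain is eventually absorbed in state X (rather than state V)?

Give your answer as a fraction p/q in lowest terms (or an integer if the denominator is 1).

Answer: 227/509

Derivation:
Let a_i = P(absorbed in X | start in state i).
Boundary conditions: a_X = 1, a_V = 0.
For each transient state i, a_i = sum_j P(i->j) * a_j:
  a_Y = 1/6*a_X + 0*a_Y + 1/6*a_Z + 1/12*a_W + 1/3*a_U + 1/4*a_V
  a_Z = 1/3*a_X + 1/6*a_Y + 1/6*a_Z + 1/12*a_W + 0*a_U + 1/4*a_V
  a_W = 1/12*a_X + 1/4*a_Y + 1/6*a_Z + 1/12*a_W + 5/12*a_U + 0*a_V
  a_U = 1/6*a_X + 0*a_Y + 1/6*a_Z + 0*a_W + 5/12*a_U + 1/4*a_V

Substituting a_X = 1 and a_V = 0, rearrange to (I - Q) a = r where r[i] = P(i -> X):
  [1, -1/6, -1/12, -1/3] . (a_Y, a_Z, a_W, a_U) = 1/6
  [-1/6, 5/6, -1/12, 0] . (a_Y, a_Z, a_W, a_U) = 1/3
  [-1/4, -1/6, 11/12, -5/12] . (a_Y, a_Z, a_W, a_U) = 1/12
  [0, -1/6, 0, 7/12] . (a_Y, a_Z, a_W, a_U) = 1/6

Solving yields:
  a_Y = 227/509
  a_Z = 275/509
  a_W = 260/509
  a_U = 224/509

Starting state is Y, so the absorption probability is a_Y = 227/509.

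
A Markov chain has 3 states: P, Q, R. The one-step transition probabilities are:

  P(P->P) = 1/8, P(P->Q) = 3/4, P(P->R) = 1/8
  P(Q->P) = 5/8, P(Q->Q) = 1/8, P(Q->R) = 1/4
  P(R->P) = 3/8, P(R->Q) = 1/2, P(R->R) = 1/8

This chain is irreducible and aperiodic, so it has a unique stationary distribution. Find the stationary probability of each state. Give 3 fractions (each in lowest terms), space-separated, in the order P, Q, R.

Answer: 41/106 23/53 19/106

Derivation:
The stationary distribution satisfies pi = pi * P, i.e.:
  pi_P = 1/8*pi_P + 5/8*pi_Q + 3/8*pi_R
  pi_Q = 3/4*pi_P + 1/8*pi_Q + 1/2*pi_R
  pi_R = 1/8*pi_P + 1/4*pi_Q + 1/8*pi_R
with normalization: pi_P + pi_Q + pi_R = 1.

Using the first 2 balance equations plus normalization, the linear system A*pi = b is:
  [-7/8, 5/8, 3/8] . pi = 0
  [3/4, -7/8, 1/2] . pi = 0
  [1, 1, 1] . pi = 1

Solving yields:
  pi_P = 41/106
  pi_Q = 23/53
  pi_R = 19/106

Verification (pi * P):
  41/106*1/8 + 23/53*5/8 + 19/106*3/8 = 41/106 = pi_P  (ok)
  41/106*3/4 + 23/53*1/8 + 19/106*1/2 = 23/53 = pi_Q  (ok)
  41/106*1/8 + 23/53*1/4 + 19/106*1/8 = 19/106 = pi_R  (ok)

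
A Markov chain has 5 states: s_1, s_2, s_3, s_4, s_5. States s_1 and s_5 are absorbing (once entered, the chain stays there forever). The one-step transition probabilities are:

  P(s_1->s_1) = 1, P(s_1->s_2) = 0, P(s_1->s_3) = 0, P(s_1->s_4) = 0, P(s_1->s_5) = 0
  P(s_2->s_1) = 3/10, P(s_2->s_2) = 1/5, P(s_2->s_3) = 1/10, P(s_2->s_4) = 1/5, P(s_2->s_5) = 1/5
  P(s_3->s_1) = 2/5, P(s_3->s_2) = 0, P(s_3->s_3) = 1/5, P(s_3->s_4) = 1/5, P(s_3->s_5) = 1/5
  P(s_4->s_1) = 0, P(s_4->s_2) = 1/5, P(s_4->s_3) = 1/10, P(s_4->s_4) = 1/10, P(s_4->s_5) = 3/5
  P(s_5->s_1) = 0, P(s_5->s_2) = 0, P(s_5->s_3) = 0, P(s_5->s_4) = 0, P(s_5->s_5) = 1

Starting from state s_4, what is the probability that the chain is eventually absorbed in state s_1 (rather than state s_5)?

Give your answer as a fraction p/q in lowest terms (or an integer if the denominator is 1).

Let a_i = P(absorbed in s_1 | start in state i).
Boundary conditions: a_s_1 = 1, a_s_5 = 0.
For each transient state i, a_i = sum_j P(i->j) * a_j:
  a_s_2 = 3/10*a_s_1 + 1/5*a_s_2 + 1/10*a_s_3 + 1/5*a_s_4 + 1/5*a_s_5
  a_s_3 = 2/5*a_s_1 + 0*a_s_2 + 1/5*a_s_3 + 1/5*a_s_4 + 1/5*a_s_5
  a_s_4 = 0*a_s_1 + 1/5*a_s_2 + 1/10*a_s_3 + 1/10*a_s_4 + 3/5*a_s_5

Substituting a_s_1 = 1 and a_s_5 = 0, rearrange to (I - Q) a = r where r[i] = P(i -> s_1):
  [4/5, -1/10, -1/5] . (a_s_2, a_s_3, a_s_4) = 3/10
  [0, 4/5, -1/5] . (a_s_2, a_s_3, a_s_4) = 2/5
  [-1/5, -1/10, 9/10] . (a_s_2, a_s_3, a_s_4) = 0

Solving yields:
  a_s_2 = 127/262
  a_s_3 = 71/131
  a_s_4 = 22/131

Starting state is s_4, so the absorption probability is a_s_4 = 22/131.

Answer: 22/131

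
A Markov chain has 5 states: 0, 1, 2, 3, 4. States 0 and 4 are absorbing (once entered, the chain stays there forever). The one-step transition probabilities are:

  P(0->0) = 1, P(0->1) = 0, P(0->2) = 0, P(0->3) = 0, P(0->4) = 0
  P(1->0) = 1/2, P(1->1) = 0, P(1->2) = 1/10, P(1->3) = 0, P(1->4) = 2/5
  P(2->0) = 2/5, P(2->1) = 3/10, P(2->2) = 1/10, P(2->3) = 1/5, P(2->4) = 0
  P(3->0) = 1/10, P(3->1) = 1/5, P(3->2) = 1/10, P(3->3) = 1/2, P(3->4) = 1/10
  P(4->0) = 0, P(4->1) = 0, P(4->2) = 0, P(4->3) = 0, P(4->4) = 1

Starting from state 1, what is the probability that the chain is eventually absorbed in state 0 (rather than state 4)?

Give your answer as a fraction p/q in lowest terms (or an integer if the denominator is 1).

Let a_i = P(absorbed in 0 | start in state i).
Boundary conditions: a_0 = 1, a_4 = 0.
For each transient state i, a_i = sum_j P(i->j) * a_j:
  a_1 = 1/2*a_0 + 0*a_1 + 1/10*a_2 + 0*a_3 + 2/5*a_4
  a_2 = 2/5*a_0 + 3/10*a_1 + 1/10*a_2 + 1/5*a_3 + 0*a_4
  a_3 = 1/10*a_0 + 1/5*a_1 + 1/10*a_2 + 1/2*a_3 + 1/10*a_4

Substituting a_0 = 1 and a_4 = 0, rearrange to (I - Q) a = r where r[i] = P(i -> 0):
  [1, -1/10, 0] . (a_1, a_2, a_3) = 1/2
  [-3/10, 9/10, -1/5] . (a_1, a_2, a_3) = 2/5
  [-1/5, -1/10, 1/2] . (a_1, a_2, a_3) = 1/10

Solving yields:
  a_1 = 79/137
  a_2 = 105/137
  a_3 = 80/137

Starting state is 1, so the absorption probability is a_1 = 79/137.

Answer: 79/137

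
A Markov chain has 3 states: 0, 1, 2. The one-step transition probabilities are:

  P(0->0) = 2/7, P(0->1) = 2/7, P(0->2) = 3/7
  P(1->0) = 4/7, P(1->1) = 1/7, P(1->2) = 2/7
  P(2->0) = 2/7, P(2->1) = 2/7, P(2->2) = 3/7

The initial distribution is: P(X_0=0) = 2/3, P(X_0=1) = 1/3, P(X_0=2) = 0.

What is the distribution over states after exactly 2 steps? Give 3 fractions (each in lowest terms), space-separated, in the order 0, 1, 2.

Answer: 52/147 37/147 58/147

Derivation:
Propagating the distribution step by step (d_{t+1} = d_t * P):
d_0 = (0=2/3, 1=1/3, 2=0)
  d_1[0] = 2/3*2/7 + 1/3*4/7 + 0*2/7 = 8/21
  d_1[1] = 2/3*2/7 + 1/3*1/7 + 0*2/7 = 5/21
  d_1[2] = 2/3*3/7 + 1/3*2/7 + 0*3/7 = 8/21
d_1 = (0=8/21, 1=5/21, 2=8/21)
  d_2[0] = 8/21*2/7 + 5/21*4/7 + 8/21*2/7 = 52/147
  d_2[1] = 8/21*2/7 + 5/21*1/7 + 8/21*2/7 = 37/147
  d_2[2] = 8/21*3/7 + 5/21*2/7 + 8/21*3/7 = 58/147
d_2 = (0=52/147, 1=37/147, 2=58/147)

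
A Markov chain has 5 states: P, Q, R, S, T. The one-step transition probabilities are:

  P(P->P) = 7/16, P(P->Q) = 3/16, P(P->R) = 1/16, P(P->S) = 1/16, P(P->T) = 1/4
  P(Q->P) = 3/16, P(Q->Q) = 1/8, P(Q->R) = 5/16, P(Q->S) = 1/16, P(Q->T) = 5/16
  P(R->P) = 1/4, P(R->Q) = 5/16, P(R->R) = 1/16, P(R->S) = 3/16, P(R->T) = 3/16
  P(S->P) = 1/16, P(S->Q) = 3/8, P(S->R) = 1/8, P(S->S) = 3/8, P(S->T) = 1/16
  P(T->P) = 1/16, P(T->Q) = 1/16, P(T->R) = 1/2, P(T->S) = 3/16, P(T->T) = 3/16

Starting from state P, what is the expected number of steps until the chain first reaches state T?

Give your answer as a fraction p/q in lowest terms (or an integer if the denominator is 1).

Let h_i = expected steps to first reach T from state i.
Boundary: h_T = 0.
First-step equations for the other states:
  h_P = 1 + 7/16*h_P + 3/16*h_Q + 1/16*h_R + 1/16*h_S + 1/4*h_T
  h_Q = 1 + 3/16*h_P + 1/8*h_Q + 5/16*h_R + 1/16*h_S + 5/16*h_T
  h_R = 1 + 1/4*h_P + 5/16*h_Q + 1/16*h_R + 3/16*h_S + 3/16*h_T
  h_S = 1 + 1/16*h_P + 3/8*h_Q + 1/8*h_R + 3/8*h_S + 1/16*h_T

Substituting h_T = 0 and rearranging gives the linear system (I - Q) h = 1:
  [9/16, -3/16, -1/16, -1/16] . (h_P, h_Q, h_R, h_S) = 1
  [-3/16, 7/8, -5/16, -1/16] . (h_P, h_Q, h_R, h_S) = 1
  [-1/4, -5/16, 15/16, -3/16] . (h_P, h_Q, h_R, h_S) = 1
  [-1/16, -3/8, -1/8, 5/8] . (h_P, h_Q, h_R, h_S) = 1

Solving yields:
  h_P = 22768/5335
  h_Q = 4384/1067
  h_R = 24856/5335
  h_S = 28936/5335

Starting state is P, so the expected hitting time is h_P = 22768/5335.

Answer: 22768/5335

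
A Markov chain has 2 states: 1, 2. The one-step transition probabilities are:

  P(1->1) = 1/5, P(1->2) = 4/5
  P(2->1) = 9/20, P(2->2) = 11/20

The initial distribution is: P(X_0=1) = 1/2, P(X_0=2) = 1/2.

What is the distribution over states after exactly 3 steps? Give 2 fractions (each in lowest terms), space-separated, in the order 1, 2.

Answer: 229/640 411/640

Derivation:
Propagating the distribution step by step (d_{t+1} = d_t * P):
d_0 = (1=1/2, 2=1/2)
  d_1[1] = 1/2*1/5 + 1/2*9/20 = 13/40
  d_1[2] = 1/2*4/5 + 1/2*11/20 = 27/40
d_1 = (1=13/40, 2=27/40)
  d_2[1] = 13/40*1/5 + 27/40*9/20 = 59/160
  d_2[2] = 13/40*4/5 + 27/40*11/20 = 101/160
d_2 = (1=59/160, 2=101/160)
  d_3[1] = 59/160*1/5 + 101/160*9/20 = 229/640
  d_3[2] = 59/160*4/5 + 101/160*11/20 = 411/640
d_3 = (1=229/640, 2=411/640)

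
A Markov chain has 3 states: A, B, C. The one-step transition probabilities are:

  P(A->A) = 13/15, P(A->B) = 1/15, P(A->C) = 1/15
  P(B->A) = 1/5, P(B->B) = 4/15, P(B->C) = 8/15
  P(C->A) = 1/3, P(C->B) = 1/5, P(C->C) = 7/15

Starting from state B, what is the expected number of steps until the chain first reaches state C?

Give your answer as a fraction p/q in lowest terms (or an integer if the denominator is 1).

Let h_i = expected steps to first reach C from state i.
Boundary: h_C = 0.
First-step equations for the other states:
  h_A = 1 + 13/15*h_A + 1/15*h_B + 1/15*h_C
  h_B = 1 + 1/5*h_A + 4/15*h_B + 8/15*h_C

Substituting h_C = 0 and rearranging gives the linear system (I - Q) h = 1:
  [2/15, -1/15] . (h_A, h_B) = 1
  [-1/5, 11/15] . (h_A, h_B) = 1

Solving yields:
  h_A = 180/19
  h_B = 75/19

Starting state is B, so the expected hitting time is h_B = 75/19.

Answer: 75/19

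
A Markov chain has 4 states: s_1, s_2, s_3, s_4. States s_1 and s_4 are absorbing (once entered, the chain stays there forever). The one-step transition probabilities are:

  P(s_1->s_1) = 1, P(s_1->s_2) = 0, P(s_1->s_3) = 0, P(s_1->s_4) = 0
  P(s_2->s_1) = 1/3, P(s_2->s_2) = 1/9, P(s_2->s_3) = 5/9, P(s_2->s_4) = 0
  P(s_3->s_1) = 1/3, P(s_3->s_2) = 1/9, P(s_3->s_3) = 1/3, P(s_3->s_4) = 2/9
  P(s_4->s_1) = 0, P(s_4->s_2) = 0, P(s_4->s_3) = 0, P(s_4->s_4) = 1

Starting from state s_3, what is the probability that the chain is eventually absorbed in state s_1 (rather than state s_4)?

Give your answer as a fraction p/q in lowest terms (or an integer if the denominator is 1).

Answer: 27/43

Derivation:
Let a_i = P(absorbed in s_1 | start in state i).
Boundary conditions: a_s_1 = 1, a_s_4 = 0.
For each transient state i, a_i = sum_j P(i->j) * a_j:
  a_s_2 = 1/3*a_s_1 + 1/9*a_s_2 + 5/9*a_s_3 + 0*a_s_4
  a_s_3 = 1/3*a_s_1 + 1/9*a_s_2 + 1/3*a_s_3 + 2/9*a_s_4

Substituting a_s_1 = 1 and a_s_4 = 0, rearrange to (I - Q) a = r where r[i] = P(i -> s_1):
  [8/9, -5/9] . (a_s_2, a_s_3) = 1/3
  [-1/9, 2/3] . (a_s_2, a_s_3) = 1/3

Solving yields:
  a_s_2 = 33/43
  a_s_3 = 27/43

Starting state is s_3, so the absorption probability is a_s_3 = 27/43.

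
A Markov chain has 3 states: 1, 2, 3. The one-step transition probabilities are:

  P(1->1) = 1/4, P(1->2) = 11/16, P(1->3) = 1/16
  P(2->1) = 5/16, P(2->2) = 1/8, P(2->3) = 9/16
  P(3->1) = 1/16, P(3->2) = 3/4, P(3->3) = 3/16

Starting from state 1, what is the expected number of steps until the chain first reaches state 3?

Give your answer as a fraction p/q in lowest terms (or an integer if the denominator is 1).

Answer: 400/113

Derivation:
Let h_i = expected steps to first reach 3 from state i.
Boundary: h_3 = 0.
First-step equations for the other states:
  h_1 = 1 + 1/4*h_1 + 11/16*h_2 + 1/16*h_3
  h_2 = 1 + 5/16*h_1 + 1/8*h_2 + 9/16*h_3

Substituting h_3 = 0 and rearranging gives the linear system (I - Q) h = 1:
  [3/4, -11/16] . (h_1, h_2) = 1
  [-5/16, 7/8] . (h_1, h_2) = 1

Solving yields:
  h_1 = 400/113
  h_2 = 272/113

Starting state is 1, so the expected hitting time is h_1 = 400/113.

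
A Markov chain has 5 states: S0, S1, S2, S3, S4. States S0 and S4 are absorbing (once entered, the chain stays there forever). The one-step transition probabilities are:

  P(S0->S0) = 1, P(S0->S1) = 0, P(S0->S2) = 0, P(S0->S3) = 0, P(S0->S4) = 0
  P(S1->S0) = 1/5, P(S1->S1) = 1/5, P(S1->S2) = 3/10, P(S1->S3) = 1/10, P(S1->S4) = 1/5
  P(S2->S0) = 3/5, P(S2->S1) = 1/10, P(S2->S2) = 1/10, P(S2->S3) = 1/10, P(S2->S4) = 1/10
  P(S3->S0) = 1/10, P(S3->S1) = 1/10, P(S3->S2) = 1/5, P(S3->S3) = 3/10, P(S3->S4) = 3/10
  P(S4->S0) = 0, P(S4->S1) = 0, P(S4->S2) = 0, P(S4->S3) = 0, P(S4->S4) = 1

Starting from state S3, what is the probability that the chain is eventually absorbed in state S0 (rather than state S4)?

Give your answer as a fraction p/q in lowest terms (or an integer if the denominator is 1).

Let a_i = P(absorbed in S0 | start in state i).
Boundary conditions: a_S0 = 1, a_S4 = 0.
For each transient state i, a_i = sum_j P(i->j) * a_j:
  a_S1 = 1/5*a_S0 + 1/5*a_S1 + 3/10*a_S2 + 1/10*a_S3 + 1/5*a_S4
  a_S2 = 3/5*a_S0 + 1/10*a_S1 + 1/10*a_S2 + 1/10*a_S3 + 1/10*a_S4
  a_S3 = 1/10*a_S0 + 1/10*a_S1 + 1/5*a_S2 + 3/10*a_S3 + 3/10*a_S4

Substituting a_S0 = 1 and a_S4 = 0, rearrange to (I - Q) a = r where r[i] = P(i -> S0):
  [4/5, -3/10, -1/10] . (a_S1, a_S2, a_S3) = 1/5
  [-1/10, 9/10, -1/10] . (a_S1, a_S2, a_S3) = 3/5
  [-1/10, -1/5, 7/10] . (a_S1, a_S2, a_S3) = 1/10

Solving yields:
  a_S1 = 272/453
  a_S2 = 355/453
  a_S3 = 205/453

Starting state is S3, so the absorption probability is a_S3 = 205/453.

Answer: 205/453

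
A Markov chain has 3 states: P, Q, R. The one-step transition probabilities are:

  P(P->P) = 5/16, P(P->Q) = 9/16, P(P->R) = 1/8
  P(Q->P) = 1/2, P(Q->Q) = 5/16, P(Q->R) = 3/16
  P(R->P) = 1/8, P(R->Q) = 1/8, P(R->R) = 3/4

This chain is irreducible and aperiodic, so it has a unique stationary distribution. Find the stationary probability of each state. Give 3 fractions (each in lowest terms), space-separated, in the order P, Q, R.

Answer: 38/127 40/127 49/127

Derivation:
The stationary distribution satisfies pi = pi * P, i.e.:
  pi_P = 5/16*pi_P + 1/2*pi_Q + 1/8*pi_R
  pi_Q = 9/16*pi_P + 5/16*pi_Q + 1/8*pi_R
  pi_R = 1/8*pi_P + 3/16*pi_Q + 3/4*pi_R
with normalization: pi_P + pi_Q + pi_R = 1.

Using the first 2 balance equations plus normalization, the linear system A*pi = b is:
  [-11/16, 1/2, 1/8] . pi = 0
  [9/16, -11/16, 1/8] . pi = 0
  [1, 1, 1] . pi = 1

Solving yields:
  pi_P = 38/127
  pi_Q = 40/127
  pi_R = 49/127

Verification (pi * P):
  38/127*5/16 + 40/127*1/2 + 49/127*1/8 = 38/127 = pi_P  (ok)
  38/127*9/16 + 40/127*5/16 + 49/127*1/8 = 40/127 = pi_Q  (ok)
  38/127*1/8 + 40/127*3/16 + 49/127*3/4 = 49/127 = pi_R  (ok)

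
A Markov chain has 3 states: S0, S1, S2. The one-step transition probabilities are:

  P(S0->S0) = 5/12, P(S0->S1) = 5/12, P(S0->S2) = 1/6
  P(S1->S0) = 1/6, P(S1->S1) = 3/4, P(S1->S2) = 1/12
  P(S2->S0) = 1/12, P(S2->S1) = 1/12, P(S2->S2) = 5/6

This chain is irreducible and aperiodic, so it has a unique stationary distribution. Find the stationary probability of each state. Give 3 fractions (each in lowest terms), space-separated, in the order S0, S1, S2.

Answer: 5/28 3/7 11/28

Derivation:
The stationary distribution satisfies pi = pi * P, i.e.:
  pi_S0 = 5/12*pi_S0 + 1/6*pi_S1 + 1/12*pi_S2
  pi_S1 = 5/12*pi_S0 + 3/4*pi_S1 + 1/12*pi_S2
  pi_S2 = 1/6*pi_S0 + 1/12*pi_S1 + 5/6*pi_S2
with normalization: pi_S0 + pi_S1 + pi_S2 = 1.

Using the first 2 balance equations plus normalization, the linear system A*pi = b is:
  [-7/12, 1/6, 1/12] . pi = 0
  [5/12, -1/4, 1/12] . pi = 0
  [1, 1, 1] . pi = 1

Solving yields:
  pi_S0 = 5/28
  pi_S1 = 3/7
  pi_S2 = 11/28

Verification (pi * P):
  5/28*5/12 + 3/7*1/6 + 11/28*1/12 = 5/28 = pi_S0  (ok)
  5/28*5/12 + 3/7*3/4 + 11/28*1/12 = 3/7 = pi_S1  (ok)
  5/28*1/6 + 3/7*1/12 + 11/28*5/6 = 11/28 = pi_S2  (ok)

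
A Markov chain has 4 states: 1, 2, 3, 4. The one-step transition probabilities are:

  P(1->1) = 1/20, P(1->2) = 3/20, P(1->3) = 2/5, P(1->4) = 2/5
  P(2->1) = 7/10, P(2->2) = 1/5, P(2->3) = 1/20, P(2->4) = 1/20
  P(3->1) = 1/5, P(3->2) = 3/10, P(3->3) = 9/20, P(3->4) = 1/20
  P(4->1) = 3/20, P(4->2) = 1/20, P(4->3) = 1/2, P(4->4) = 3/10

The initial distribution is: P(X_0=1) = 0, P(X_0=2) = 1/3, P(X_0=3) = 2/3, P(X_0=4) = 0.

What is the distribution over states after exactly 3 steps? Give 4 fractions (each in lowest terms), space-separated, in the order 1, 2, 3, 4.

Propagating the distribution step by step (d_{t+1} = d_t * P):
d_0 = (1=0, 2=1/3, 3=2/3, 4=0)
  d_1[1] = 0*1/20 + 1/3*7/10 + 2/3*1/5 + 0*3/20 = 11/30
  d_1[2] = 0*3/20 + 1/3*1/5 + 2/3*3/10 + 0*1/20 = 4/15
  d_1[3] = 0*2/5 + 1/3*1/20 + 2/3*9/20 + 0*1/2 = 19/60
  d_1[4] = 0*2/5 + 1/3*1/20 + 2/3*1/20 + 0*3/10 = 1/20
d_1 = (1=11/30, 2=4/15, 3=19/60, 4=1/20)
  d_2[1] = 11/30*1/20 + 4/15*7/10 + 19/60*1/5 + 1/20*3/20 = 331/1200
  d_2[2] = 11/30*3/20 + 4/15*1/5 + 19/60*3/10 + 1/20*1/20 = 247/1200
  d_2[3] = 11/30*2/5 + 4/15*1/20 + 19/60*9/20 + 1/20*1/2 = 131/400
  d_2[4] = 11/30*2/5 + 4/15*1/20 + 19/60*1/20 + 1/20*3/10 = 229/1200
d_2 = (1=331/1200, 2=247/1200, 3=131/400, 4=229/1200)
  d_3[1] = 331/1200*1/20 + 247/1200*7/10 + 131/400*1/5 + 229/1200*3/20 = 63/250
  d_3[2] = 331/1200*3/20 + 247/1200*1/5 + 131/400*3/10 + 229/1200*1/20 = 571/3000
  d_3[3] = 331/1200*2/5 + 247/1200*1/20 + 131/400*9/20 + 229/1200*1/2 = 4361/12000
  d_3[4] = 331/1200*2/5 + 247/1200*1/20 + 131/400*1/20 + 229/1200*3/10 = 777/4000
d_3 = (1=63/250, 2=571/3000, 3=4361/12000, 4=777/4000)

Answer: 63/250 571/3000 4361/12000 777/4000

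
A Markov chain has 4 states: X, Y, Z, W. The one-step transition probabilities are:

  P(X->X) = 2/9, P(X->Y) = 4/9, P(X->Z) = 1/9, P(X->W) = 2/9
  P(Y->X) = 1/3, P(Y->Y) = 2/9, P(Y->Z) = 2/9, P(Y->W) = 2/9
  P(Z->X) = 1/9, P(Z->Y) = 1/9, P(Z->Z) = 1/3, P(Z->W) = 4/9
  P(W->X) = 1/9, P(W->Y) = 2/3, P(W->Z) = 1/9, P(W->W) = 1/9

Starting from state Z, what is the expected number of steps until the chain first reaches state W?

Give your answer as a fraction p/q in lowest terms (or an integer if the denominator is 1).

Answer: 261/95

Derivation:
Let h_i = expected steps to first reach W from state i.
Boundary: h_W = 0.
First-step equations for the other states:
  h_X = 1 + 2/9*h_X + 4/9*h_Y + 1/9*h_Z + 2/9*h_W
  h_Y = 1 + 1/3*h_X + 2/9*h_Y + 2/9*h_Z + 2/9*h_W
  h_Z = 1 + 1/9*h_X + 1/9*h_Y + 1/3*h_Z + 4/9*h_W

Substituting h_W = 0 and rearranging gives the linear system (I - Q) h = 1:
  [7/9, -4/9, -1/9] . (h_X, h_Y, h_Z) = 1
  [-1/3, 7/9, -2/9] . (h_X, h_Y, h_Z) = 1
  [-1/9, -1/9, 2/3] . (h_X, h_Y, h_Z) = 1

Solving yields:
  h_X = 72/19
  h_Y = 351/95
  h_Z = 261/95

Starting state is Z, so the expected hitting time is h_Z = 261/95.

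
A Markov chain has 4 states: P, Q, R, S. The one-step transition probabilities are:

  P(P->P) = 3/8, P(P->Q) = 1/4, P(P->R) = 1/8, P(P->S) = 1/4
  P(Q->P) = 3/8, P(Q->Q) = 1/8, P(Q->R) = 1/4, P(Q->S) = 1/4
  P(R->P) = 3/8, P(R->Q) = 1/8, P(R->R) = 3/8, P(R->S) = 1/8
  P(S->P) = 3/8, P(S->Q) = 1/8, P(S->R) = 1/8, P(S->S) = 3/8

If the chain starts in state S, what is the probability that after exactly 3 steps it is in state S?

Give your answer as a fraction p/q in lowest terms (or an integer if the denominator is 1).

Answer: 135/512

Derivation:
Computing P^3 by repeated multiplication:
P^1 =
  P: [3/8, 1/4, 1/8, 1/4]
  Q: [3/8, 1/8, 1/4, 1/4]
  R: [3/8, 1/8, 3/8, 1/8]
  S: [3/8, 1/8, 1/8, 3/8]
P^2 =
  P: [3/8, 11/64, 3/16, 17/64]
  Q: [3/8, 11/64, 13/64, 1/4]
  R: [3/8, 11/64, 15/64, 7/32]
  S: [3/8, 11/64, 11/64, 9/32]
P^3 =
  P: [3/8, 11/64, 99/512, 133/512]
  Q: [3/8, 11/64, 101/512, 131/512]
  R: [3/8, 11/64, 105/512, 127/512]
  S: [3/8, 11/64, 97/512, 135/512]

(P^3)[S -> S] = 135/512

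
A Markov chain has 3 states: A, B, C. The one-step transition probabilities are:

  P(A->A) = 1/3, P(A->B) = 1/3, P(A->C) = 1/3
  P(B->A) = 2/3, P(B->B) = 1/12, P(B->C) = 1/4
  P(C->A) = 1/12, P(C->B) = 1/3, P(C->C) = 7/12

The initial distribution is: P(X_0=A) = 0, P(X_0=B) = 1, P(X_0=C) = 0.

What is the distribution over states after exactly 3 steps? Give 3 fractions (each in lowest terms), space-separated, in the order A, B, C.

Propagating the distribution step by step (d_{t+1} = d_t * P):
d_0 = (A=0, B=1, C=0)
  d_1[A] = 0*1/3 + 1*2/3 + 0*1/12 = 2/3
  d_1[B] = 0*1/3 + 1*1/12 + 0*1/3 = 1/12
  d_1[C] = 0*1/3 + 1*1/4 + 0*7/12 = 1/4
d_1 = (A=2/3, B=1/12, C=1/4)
  d_2[A] = 2/3*1/3 + 1/12*2/3 + 1/4*1/12 = 43/144
  d_2[B] = 2/3*1/3 + 1/12*1/12 + 1/4*1/3 = 5/16
  d_2[C] = 2/3*1/3 + 1/12*1/4 + 1/4*7/12 = 7/18
d_2 = (A=43/144, B=5/16, C=7/18)
  d_3[A] = 43/144*1/3 + 5/16*2/3 + 7/18*1/12 = 49/144
  d_3[B] = 43/144*1/3 + 5/16*1/12 + 7/18*1/3 = 49/192
  d_3[C] = 43/144*1/3 + 5/16*1/4 + 7/18*7/12 = 233/576
d_3 = (A=49/144, B=49/192, C=233/576)

Answer: 49/144 49/192 233/576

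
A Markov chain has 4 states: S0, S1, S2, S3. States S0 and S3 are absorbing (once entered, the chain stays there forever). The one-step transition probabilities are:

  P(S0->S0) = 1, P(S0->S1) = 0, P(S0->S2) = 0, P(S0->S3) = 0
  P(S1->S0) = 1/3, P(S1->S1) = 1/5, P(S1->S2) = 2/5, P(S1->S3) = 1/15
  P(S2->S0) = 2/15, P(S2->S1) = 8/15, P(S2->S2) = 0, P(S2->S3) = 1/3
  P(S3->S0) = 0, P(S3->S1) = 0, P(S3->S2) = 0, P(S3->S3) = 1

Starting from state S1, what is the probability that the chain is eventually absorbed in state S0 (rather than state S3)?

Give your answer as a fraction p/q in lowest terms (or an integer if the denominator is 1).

Let a_i = P(absorbed in S0 | start in state i).
Boundary conditions: a_S0 = 1, a_S3 = 0.
For each transient state i, a_i = sum_j P(i->j) * a_j:
  a_S1 = 1/3*a_S0 + 1/5*a_S1 + 2/5*a_S2 + 1/15*a_S3
  a_S2 = 2/15*a_S0 + 8/15*a_S1 + 0*a_S2 + 1/3*a_S3

Substituting a_S0 = 1 and a_S3 = 0, rearrange to (I - Q) a = r where r[i] = P(i -> S0):
  [4/5, -2/5] . (a_S1, a_S2) = 1/3
  [-8/15, 1] . (a_S1, a_S2) = 2/15

Solving yields:
  a_S1 = 29/44
  a_S2 = 16/33

Starting state is S1, so the absorption probability is a_S1 = 29/44.

Answer: 29/44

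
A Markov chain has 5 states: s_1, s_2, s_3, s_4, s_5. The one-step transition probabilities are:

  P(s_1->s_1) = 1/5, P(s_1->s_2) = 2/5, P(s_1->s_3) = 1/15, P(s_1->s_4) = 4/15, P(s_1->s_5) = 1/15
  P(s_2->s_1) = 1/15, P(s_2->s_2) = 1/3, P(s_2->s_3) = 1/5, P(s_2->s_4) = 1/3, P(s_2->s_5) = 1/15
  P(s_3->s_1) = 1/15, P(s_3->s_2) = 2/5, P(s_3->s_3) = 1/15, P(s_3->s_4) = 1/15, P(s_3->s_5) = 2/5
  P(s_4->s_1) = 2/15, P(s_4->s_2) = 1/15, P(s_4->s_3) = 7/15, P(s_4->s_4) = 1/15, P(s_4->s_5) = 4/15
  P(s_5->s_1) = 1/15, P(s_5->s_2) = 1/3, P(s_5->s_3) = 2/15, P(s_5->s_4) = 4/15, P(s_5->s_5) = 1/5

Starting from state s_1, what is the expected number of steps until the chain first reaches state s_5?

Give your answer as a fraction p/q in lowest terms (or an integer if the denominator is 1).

Let h_i = expected steps to first reach s_5 from state i.
Boundary: h_s_5 = 0.
First-step equations for the other states:
  h_s_1 = 1 + 1/5*h_s_1 + 2/5*h_s_2 + 1/15*h_s_3 + 4/15*h_s_4 + 1/15*h_s_5
  h_s_2 = 1 + 1/15*h_s_1 + 1/3*h_s_2 + 1/5*h_s_3 + 1/3*h_s_4 + 1/15*h_s_5
  h_s_3 = 1 + 1/15*h_s_1 + 2/5*h_s_2 + 1/15*h_s_3 + 1/15*h_s_4 + 2/5*h_s_5
  h_s_4 = 1 + 2/15*h_s_1 + 1/15*h_s_2 + 7/15*h_s_3 + 1/15*h_s_4 + 4/15*h_s_5

Substituting h_s_5 = 0 and rearranging gives the linear system (I - Q) h = 1:
  [4/5, -2/5, -1/15, -4/15] . (h_s_1, h_s_2, h_s_3, h_s_4) = 1
  [-1/15, 2/3, -1/5, -1/3] . (h_s_1, h_s_2, h_s_3, h_s_4) = 1
  [-1/15, -2/5, 14/15, -1/15] . (h_s_1, h_s_2, h_s_3, h_s_4) = 1
  [-2/15, -1/15, -7/15, 14/15] . (h_s_1, h_s_2, h_s_3, h_s_4) = 1

Solving yields:
  h_s_1 = 69795/11996
  h_s_2 = 16560/2999
  h_s_3 = 12495/2999
  h_s_4 = 52545/11996

Starting state is s_1, so the expected hitting time is h_s_1 = 69795/11996.

Answer: 69795/11996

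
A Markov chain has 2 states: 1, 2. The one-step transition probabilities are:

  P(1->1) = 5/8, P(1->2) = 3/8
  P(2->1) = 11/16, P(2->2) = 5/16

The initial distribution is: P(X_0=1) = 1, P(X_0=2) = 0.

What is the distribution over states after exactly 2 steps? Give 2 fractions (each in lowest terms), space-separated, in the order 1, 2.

Answer: 83/128 45/128

Derivation:
Propagating the distribution step by step (d_{t+1} = d_t * P):
d_0 = (1=1, 2=0)
  d_1[1] = 1*5/8 + 0*11/16 = 5/8
  d_1[2] = 1*3/8 + 0*5/16 = 3/8
d_1 = (1=5/8, 2=3/8)
  d_2[1] = 5/8*5/8 + 3/8*11/16 = 83/128
  d_2[2] = 5/8*3/8 + 3/8*5/16 = 45/128
d_2 = (1=83/128, 2=45/128)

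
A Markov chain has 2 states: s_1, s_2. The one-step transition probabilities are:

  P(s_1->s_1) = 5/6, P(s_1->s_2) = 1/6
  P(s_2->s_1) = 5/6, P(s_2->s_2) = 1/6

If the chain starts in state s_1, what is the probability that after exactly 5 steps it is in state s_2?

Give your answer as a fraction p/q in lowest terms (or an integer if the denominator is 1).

Computing P^5 by repeated multiplication:
P^1 =
  s_1: [5/6, 1/6]
  s_2: [5/6, 1/6]
P^2 =
  s_1: [5/6, 1/6]
  s_2: [5/6, 1/6]
P^3 =
  s_1: [5/6, 1/6]
  s_2: [5/6, 1/6]
P^4 =
  s_1: [5/6, 1/6]
  s_2: [5/6, 1/6]
P^5 =
  s_1: [5/6, 1/6]
  s_2: [5/6, 1/6]

(P^5)[s_1 -> s_2] = 1/6

Answer: 1/6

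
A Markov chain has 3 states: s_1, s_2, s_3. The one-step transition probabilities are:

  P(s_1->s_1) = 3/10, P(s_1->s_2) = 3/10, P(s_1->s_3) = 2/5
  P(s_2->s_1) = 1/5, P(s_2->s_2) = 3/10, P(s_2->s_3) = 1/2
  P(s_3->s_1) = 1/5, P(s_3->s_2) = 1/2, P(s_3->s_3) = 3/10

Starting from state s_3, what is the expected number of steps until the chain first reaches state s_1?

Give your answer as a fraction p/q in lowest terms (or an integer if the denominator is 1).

Answer: 5

Derivation:
Let h_i = expected steps to first reach s_1 from state i.
Boundary: h_s_1 = 0.
First-step equations for the other states:
  h_s_2 = 1 + 1/5*h_s_1 + 3/10*h_s_2 + 1/2*h_s_3
  h_s_3 = 1 + 1/5*h_s_1 + 1/2*h_s_2 + 3/10*h_s_3

Substituting h_s_1 = 0 and rearranging gives the linear system (I - Q) h = 1:
  [7/10, -1/2] . (h_s_2, h_s_3) = 1
  [-1/2, 7/10] . (h_s_2, h_s_3) = 1

Solving yields:
  h_s_2 = 5
  h_s_3 = 5

Starting state is s_3, so the expected hitting time is h_s_3 = 5.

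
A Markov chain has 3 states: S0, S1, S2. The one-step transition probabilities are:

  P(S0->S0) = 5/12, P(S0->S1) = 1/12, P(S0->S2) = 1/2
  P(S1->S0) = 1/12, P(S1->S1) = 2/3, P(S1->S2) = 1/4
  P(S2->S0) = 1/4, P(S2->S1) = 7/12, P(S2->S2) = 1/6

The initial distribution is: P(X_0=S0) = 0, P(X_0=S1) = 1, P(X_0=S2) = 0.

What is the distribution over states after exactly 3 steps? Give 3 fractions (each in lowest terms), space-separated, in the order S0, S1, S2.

Propagating the distribution step by step (d_{t+1} = d_t * P):
d_0 = (S0=0, S1=1, S2=0)
  d_1[S0] = 0*5/12 + 1*1/12 + 0*1/4 = 1/12
  d_1[S1] = 0*1/12 + 1*2/3 + 0*7/12 = 2/3
  d_1[S2] = 0*1/2 + 1*1/4 + 0*1/6 = 1/4
d_1 = (S0=1/12, S1=2/3, S2=1/4)
  d_2[S0] = 1/12*5/12 + 2/3*1/12 + 1/4*1/4 = 11/72
  d_2[S1] = 1/12*1/12 + 2/3*2/3 + 1/4*7/12 = 43/72
  d_2[S2] = 1/12*1/2 + 2/3*1/4 + 1/4*1/6 = 1/4
d_2 = (S0=11/72, S1=43/72, S2=1/4)
  d_3[S0] = 11/72*5/12 + 43/72*1/12 + 1/4*1/4 = 19/108
  d_3[S1] = 11/72*1/12 + 43/72*2/3 + 1/4*7/12 = 481/864
  d_3[S2] = 11/72*1/2 + 43/72*1/4 + 1/4*1/6 = 77/288
d_3 = (S0=19/108, S1=481/864, S2=77/288)

Answer: 19/108 481/864 77/288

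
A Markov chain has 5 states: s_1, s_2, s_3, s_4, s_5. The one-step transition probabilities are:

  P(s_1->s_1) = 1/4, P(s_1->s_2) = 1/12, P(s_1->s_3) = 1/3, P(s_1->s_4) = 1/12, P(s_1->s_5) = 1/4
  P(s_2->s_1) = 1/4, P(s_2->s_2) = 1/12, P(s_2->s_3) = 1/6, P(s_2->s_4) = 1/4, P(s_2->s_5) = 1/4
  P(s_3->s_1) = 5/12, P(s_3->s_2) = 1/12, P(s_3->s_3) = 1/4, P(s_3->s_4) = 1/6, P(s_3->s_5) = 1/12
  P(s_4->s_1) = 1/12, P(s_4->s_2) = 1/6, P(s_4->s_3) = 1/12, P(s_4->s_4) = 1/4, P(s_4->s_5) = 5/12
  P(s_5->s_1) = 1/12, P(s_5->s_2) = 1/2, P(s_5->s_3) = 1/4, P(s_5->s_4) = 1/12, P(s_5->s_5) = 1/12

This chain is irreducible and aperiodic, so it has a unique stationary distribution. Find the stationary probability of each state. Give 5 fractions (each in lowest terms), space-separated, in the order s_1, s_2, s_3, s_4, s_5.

The stationary distribution satisfies pi = pi * P, i.e.:
  pi_s_1 = 1/4*pi_s_1 + 1/4*pi_s_2 + 5/12*pi_s_3 + 1/12*pi_s_4 + 1/12*pi_s_5
  pi_s_2 = 1/12*pi_s_1 + 1/12*pi_s_2 + 1/12*pi_s_3 + 1/6*pi_s_4 + 1/2*pi_s_5
  pi_s_3 = 1/3*pi_s_1 + 1/6*pi_s_2 + 1/4*pi_s_3 + 1/12*pi_s_4 + 1/4*pi_s_5
  pi_s_4 = 1/12*pi_s_1 + 1/4*pi_s_2 + 1/6*pi_s_3 + 1/4*pi_s_4 + 1/12*pi_s_5
  pi_s_5 = 1/4*pi_s_1 + 1/4*pi_s_2 + 1/12*pi_s_3 + 5/12*pi_s_4 + 1/12*pi_s_5
with normalization: pi_s_1 + pi_s_2 + pi_s_3 + pi_s_4 + pi_s_5 = 1.

Using the first 4 balance equations plus normalization, the linear system A*pi = b is:
  [-3/4, 1/4, 5/12, 1/12, 1/12] . pi = 0
  [1/12, -11/12, 1/12, 1/6, 1/2] . pi = 0
  [1/3, 1/6, -3/4, 1/12, 1/4] . pi = 0
  [1/12, 1/4, 1/6, -3/4, 1/12] . pi = 0
  [1, 1, 1, 1, 1] . pi = 1

Solving yields:
  pi_s_1 = 5/22
  pi_s_2 = 2/11
  pi_s_3 = 5/22
  pi_s_4 = 7/44
  pi_s_5 = 9/44

Verification (pi * P):
  5/22*1/4 + 2/11*1/4 + 5/22*5/12 + 7/44*1/12 + 9/44*1/12 = 5/22 = pi_s_1  (ok)
  5/22*1/12 + 2/11*1/12 + 5/22*1/12 + 7/44*1/6 + 9/44*1/2 = 2/11 = pi_s_2  (ok)
  5/22*1/3 + 2/11*1/6 + 5/22*1/4 + 7/44*1/12 + 9/44*1/4 = 5/22 = pi_s_3  (ok)
  5/22*1/12 + 2/11*1/4 + 5/22*1/6 + 7/44*1/4 + 9/44*1/12 = 7/44 = pi_s_4  (ok)
  5/22*1/4 + 2/11*1/4 + 5/22*1/12 + 7/44*5/12 + 9/44*1/12 = 9/44 = pi_s_5  (ok)

Answer: 5/22 2/11 5/22 7/44 9/44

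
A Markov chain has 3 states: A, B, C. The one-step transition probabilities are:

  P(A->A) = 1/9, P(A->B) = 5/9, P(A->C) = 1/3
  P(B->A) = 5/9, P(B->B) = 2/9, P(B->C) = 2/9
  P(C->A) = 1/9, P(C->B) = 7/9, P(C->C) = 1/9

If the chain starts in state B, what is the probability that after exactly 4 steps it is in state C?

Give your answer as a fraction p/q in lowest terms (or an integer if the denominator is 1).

Answer: 1553/6561

Derivation:
Computing P^4 by repeated multiplication:
P^1 =
  A: [1/9, 5/9, 1/3]
  B: [5/9, 2/9, 2/9]
  C: [1/9, 7/9, 1/9]
P^2 =
  A: [29/81, 4/9, 16/81]
  B: [17/81, 43/81, 7/27]
  C: [37/81, 26/81, 2/9]
P^3 =
  A: [25/81, 329/729, 175/729]
  B: [253/729, 106/243, 158/729]
  C: [185/729, 121/243, 181/729]
P^4 =
  A: [2045/6561, 3008/6561, 1508/6561]
  B: [667/2187, 3007/6561, 1553/6561]
  C: [727/2187, 2918/6561, 1462/6561]

(P^4)[B -> C] = 1553/6561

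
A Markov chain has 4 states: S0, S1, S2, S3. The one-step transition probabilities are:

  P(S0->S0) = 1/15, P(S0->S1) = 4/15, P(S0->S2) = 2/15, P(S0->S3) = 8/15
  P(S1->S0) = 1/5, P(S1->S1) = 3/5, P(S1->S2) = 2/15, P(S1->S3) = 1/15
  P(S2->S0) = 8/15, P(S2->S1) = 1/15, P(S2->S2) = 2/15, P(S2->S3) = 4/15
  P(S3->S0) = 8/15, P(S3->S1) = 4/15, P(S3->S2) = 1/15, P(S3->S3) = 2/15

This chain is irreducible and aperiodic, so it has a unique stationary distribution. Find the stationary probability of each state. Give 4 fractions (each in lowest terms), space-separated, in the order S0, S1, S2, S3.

Answer: 879/3131 1142/3131 368/3131 742/3131

Derivation:
The stationary distribution satisfies pi = pi * P, i.e.:
  pi_S0 = 1/15*pi_S0 + 1/5*pi_S1 + 8/15*pi_S2 + 8/15*pi_S3
  pi_S1 = 4/15*pi_S0 + 3/5*pi_S1 + 1/15*pi_S2 + 4/15*pi_S3
  pi_S2 = 2/15*pi_S0 + 2/15*pi_S1 + 2/15*pi_S2 + 1/15*pi_S3
  pi_S3 = 8/15*pi_S0 + 1/15*pi_S1 + 4/15*pi_S2 + 2/15*pi_S3
with normalization: pi_S0 + pi_S1 + pi_S2 + pi_S3 = 1.

Using the first 3 balance equations plus normalization, the linear system A*pi = b is:
  [-14/15, 1/5, 8/15, 8/15] . pi = 0
  [4/15, -2/5, 1/15, 4/15] . pi = 0
  [2/15, 2/15, -13/15, 1/15] . pi = 0
  [1, 1, 1, 1] . pi = 1

Solving yields:
  pi_S0 = 879/3131
  pi_S1 = 1142/3131
  pi_S2 = 368/3131
  pi_S3 = 742/3131

Verification (pi * P):
  879/3131*1/15 + 1142/3131*1/5 + 368/3131*8/15 + 742/3131*8/15 = 879/3131 = pi_S0  (ok)
  879/3131*4/15 + 1142/3131*3/5 + 368/3131*1/15 + 742/3131*4/15 = 1142/3131 = pi_S1  (ok)
  879/3131*2/15 + 1142/3131*2/15 + 368/3131*2/15 + 742/3131*1/15 = 368/3131 = pi_S2  (ok)
  879/3131*8/15 + 1142/3131*1/15 + 368/3131*4/15 + 742/3131*2/15 = 742/3131 = pi_S3  (ok)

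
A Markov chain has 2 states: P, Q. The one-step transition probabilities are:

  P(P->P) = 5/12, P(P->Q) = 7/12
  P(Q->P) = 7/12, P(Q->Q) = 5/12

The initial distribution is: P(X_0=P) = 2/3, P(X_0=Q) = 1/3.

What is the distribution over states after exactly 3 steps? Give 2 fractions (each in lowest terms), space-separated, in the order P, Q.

Propagating the distribution step by step (d_{t+1} = d_t * P):
d_0 = (P=2/3, Q=1/3)
  d_1[P] = 2/3*5/12 + 1/3*7/12 = 17/36
  d_1[Q] = 2/3*7/12 + 1/3*5/12 = 19/36
d_1 = (P=17/36, Q=19/36)
  d_2[P] = 17/36*5/12 + 19/36*7/12 = 109/216
  d_2[Q] = 17/36*7/12 + 19/36*5/12 = 107/216
d_2 = (P=109/216, Q=107/216)
  d_3[P] = 109/216*5/12 + 107/216*7/12 = 647/1296
  d_3[Q] = 109/216*7/12 + 107/216*5/12 = 649/1296
d_3 = (P=647/1296, Q=649/1296)

Answer: 647/1296 649/1296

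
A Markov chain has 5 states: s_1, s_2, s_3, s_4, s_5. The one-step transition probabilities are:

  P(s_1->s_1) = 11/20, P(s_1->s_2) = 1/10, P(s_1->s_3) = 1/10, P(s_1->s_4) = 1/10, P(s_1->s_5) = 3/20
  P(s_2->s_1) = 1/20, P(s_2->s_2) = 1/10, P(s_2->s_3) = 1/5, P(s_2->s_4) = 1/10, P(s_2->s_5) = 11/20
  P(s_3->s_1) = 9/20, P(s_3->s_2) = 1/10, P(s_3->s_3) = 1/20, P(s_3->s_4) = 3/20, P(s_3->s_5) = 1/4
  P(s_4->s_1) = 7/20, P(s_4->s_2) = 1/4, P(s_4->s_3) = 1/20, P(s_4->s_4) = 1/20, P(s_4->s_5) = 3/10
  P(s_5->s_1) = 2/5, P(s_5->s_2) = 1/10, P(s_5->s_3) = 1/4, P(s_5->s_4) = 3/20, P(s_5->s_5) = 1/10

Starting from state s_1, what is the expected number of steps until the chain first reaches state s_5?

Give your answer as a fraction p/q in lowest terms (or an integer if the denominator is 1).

Let h_i = expected steps to first reach s_5 from state i.
Boundary: h_s_5 = 0.
First-step equations for the other states:
  h_s_1 = 1 + 11/20*h_s_1 + 1/10*h_s_2 + 1/10*h_s_3 + 1/10*h_s_4 + 3/20*h_s_5
  h_s_2 = 1 + 1/20*h_s_1 + 1/10*h_s_2 + 1/5*h_s_3 + 1/10*h_s_4 + 11/20*h_s_5
  h_s_3 = 1 + 9/20*h_s_1 + 1/10*h_s_2 + 1/20*h_s_3 + 3/20*h_s_4 + 1/4*h_s_5
  h_s_4 = 1 + 7/20*h_s_1 + 1/4*h_s_2 + 1/20*h_s_3 + 1/20*h_s_4 + 3/10*h_s_5

Substituting h_s_5 = 0 and rearranging gives the linear system (I - Q) h = 1:
  [9/20, -1/10, -1/10, -1/10] . (h_s_1, h_s_2, h_s_3, h_s_4) = 1
  [-1/20, 9/10, -1/5, -1/10] . (h_s_1, h_s_2, h_s_3, h_s_4) = 1
  [-9/20, -1/10, 19/20, -3/20] . (h_s_1, h_s_2, h_s_3, h_s_4) = 1
  [-7/20, -1/4, -1/20, 19/20] . (h_s_1, h_s_2, h_s_3, h_s_4) = 1

Solving yields:
  h_s_1 = 12620/2791
  h_s_2 = 7440/2791
  h_s_3 = 11300/2791
  h_s_4 = 10140/2791

Starting state is s_1, so the expected hitting time is h_s_1 = 12620/2791.

Answer: 12620/2791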